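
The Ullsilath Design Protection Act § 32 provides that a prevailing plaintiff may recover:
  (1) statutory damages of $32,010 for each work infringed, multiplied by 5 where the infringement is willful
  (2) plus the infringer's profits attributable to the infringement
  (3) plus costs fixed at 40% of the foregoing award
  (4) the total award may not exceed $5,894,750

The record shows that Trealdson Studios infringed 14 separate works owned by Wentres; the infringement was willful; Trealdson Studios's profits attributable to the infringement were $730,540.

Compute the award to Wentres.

Statutory damages: 14 × $32,010 = $448,140
Multiplied by 5: 5 × $448,140 = $2,240,700
Combined award: $2,240,700 + $730,540 = $2,971,240
Costs: 40% of $2,971,240 = $1,188,496
Award plus costs: $2,971,240 + $1,188,496 = $4,159,736
Cap at $5,894,750: $4,159,736 is within the cap, no reduction.

$4,159,736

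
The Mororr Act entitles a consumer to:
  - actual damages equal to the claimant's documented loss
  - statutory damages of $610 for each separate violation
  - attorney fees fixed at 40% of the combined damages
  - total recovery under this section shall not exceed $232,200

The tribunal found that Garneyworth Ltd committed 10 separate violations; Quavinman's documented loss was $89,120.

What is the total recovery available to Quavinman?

Statutory damages: 10 × $610 = $6,100
Combined damages: $89,120 + $6,100 = $95,220
Attorney fees: 40% of $95,220 = $38,088
Total before cap: $95,220 + $38,088 = $133,308
Cap at $232,200: $133,308 is within the cap, no reduction.

$133,308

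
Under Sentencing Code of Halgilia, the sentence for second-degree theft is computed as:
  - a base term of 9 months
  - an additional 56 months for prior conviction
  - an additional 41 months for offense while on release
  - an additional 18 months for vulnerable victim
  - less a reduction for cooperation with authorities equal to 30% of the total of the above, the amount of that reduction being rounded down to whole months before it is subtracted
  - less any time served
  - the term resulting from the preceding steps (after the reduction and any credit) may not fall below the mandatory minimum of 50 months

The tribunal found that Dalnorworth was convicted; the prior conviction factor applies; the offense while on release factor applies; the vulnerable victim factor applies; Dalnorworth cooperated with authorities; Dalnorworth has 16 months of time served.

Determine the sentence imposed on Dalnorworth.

Sentence: 71 months

Prior conviction enhancement: +56 months
Offense while on release enhancement: +41 months
Vulnerable victim enhancement: +18 months
Adjusted term: 9 months + 56 months + 41 months + 18 months = 124 months
Cooperation with authorities reduction: 30% of 124 months = 37 months (rounded down)
After reduction: 124 − 37 = 87 months
Less time served: 87 months − 16 months = 71 months
Minimum 50 months: 71 months meets the minimum, no increase.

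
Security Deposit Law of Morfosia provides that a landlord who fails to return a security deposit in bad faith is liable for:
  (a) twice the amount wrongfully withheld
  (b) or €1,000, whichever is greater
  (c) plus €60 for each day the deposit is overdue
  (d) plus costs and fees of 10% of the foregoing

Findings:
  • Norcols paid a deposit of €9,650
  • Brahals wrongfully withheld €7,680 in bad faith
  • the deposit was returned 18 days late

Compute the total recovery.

€18,084

Doubled: 2 × €7,680 = €15,360
Minimum €1,000: €15,360 meets the minimum, no increase.
Late-return penalty: 18 × €60 = €1,080
Damages plus late penalty: €15,360 + €1,080 = €16,440
Costs and fees: 10% of €16,440 = €1,644
Total recovery: €16,440 + €1,644 = €18,084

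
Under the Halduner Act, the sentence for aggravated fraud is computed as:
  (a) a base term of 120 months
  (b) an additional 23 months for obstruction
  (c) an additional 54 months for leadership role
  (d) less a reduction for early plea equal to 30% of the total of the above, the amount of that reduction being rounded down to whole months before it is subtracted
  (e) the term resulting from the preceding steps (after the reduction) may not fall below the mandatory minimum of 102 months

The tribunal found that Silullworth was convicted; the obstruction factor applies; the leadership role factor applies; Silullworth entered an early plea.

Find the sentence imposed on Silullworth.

138 months

Obstruction enhancement: +23 months
Leadership role enhancement: +54 months
Adjusted term: 120 months + 23 months + 54 months = 197 months
Early plea reduction: 30% of 197 months = 59 months (rounded down)
After reduction: 197 − 59 = 138 months
Minimum 102 months: 138 months meets the minimum, no increase.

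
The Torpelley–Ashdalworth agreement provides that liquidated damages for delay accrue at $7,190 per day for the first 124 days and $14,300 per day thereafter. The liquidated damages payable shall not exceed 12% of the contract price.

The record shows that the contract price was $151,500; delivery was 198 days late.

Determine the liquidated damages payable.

First 124 days: 124 × $7,190 = $891,560
Remaining days: (198 − 124) × $14,300 = $1,058,200
Accrued per-day damages: $891,560 + $1,058,200 = $1,949,760
Cap: 12% of $151,500 = $18,180
Cap at $18,180: $1,949,760 exceeds the cap → $18,180

$18,180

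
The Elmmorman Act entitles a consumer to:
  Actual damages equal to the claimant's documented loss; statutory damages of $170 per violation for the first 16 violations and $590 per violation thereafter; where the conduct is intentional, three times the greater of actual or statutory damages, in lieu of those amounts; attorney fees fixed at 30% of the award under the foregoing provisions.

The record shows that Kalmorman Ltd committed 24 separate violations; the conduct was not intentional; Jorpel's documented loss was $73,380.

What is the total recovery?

$105,066

First 16 violations: 16 × $170 = $2,720
Remaining violations: (24 − 16) × $590 = $4,720
Statutory damages: $2,720 + $4,720 = $7,440
Conduct not intentional: the in-lieu enhancement does not apply.
Actual plus statutory damages: $73,380 + $7,440 = $80,820
Attorney fees: 30% of $80,820 = $24,246
Total recovery: $80,820 + $24,246 = $105,066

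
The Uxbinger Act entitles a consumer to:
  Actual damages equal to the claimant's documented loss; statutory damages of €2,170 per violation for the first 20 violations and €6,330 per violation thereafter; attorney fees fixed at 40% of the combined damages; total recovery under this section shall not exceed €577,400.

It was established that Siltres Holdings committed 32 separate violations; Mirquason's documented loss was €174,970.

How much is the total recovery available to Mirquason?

€412,062

First 20 violations: 20 × €2,170 = €43,400
Remaining violations: (32 − 20) × €6,330 = €75,960
Statutory damages: €43,400 + €75,960 = €119,360
Combined damages: €174,970 + €119,360 = €294,330
Attorney fees: 40% of €294,330 = €117,732
Total before cap: €294,330 + €117,732 = €412,062
Cap at €577,400: €412,062 is within the cap, no reduction.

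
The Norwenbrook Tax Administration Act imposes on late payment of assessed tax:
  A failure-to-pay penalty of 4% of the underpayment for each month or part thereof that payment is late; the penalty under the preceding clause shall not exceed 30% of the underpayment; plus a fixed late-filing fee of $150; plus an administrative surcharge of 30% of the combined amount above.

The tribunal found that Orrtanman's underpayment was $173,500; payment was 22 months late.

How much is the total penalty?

$67,860

Accrued rate: 4% × 22 = 88%, capped at 30% → 30%
Failure-to-pay penalty: 30% of $173,500 = $52,050
Penalty before surcharge: $52,050 + $150 = $52,200
Administrative surcharge: 30% of $52,200 = $15,660
Total penalty: $52,200 + $15,660 = $67,860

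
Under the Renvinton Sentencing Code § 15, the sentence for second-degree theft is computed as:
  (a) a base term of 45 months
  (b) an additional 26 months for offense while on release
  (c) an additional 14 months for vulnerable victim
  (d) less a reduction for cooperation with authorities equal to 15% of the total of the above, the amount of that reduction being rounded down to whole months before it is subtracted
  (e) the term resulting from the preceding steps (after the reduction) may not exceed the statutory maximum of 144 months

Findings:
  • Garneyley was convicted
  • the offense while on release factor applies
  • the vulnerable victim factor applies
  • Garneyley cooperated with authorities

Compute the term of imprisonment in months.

Offense while on release enhancement: +26 months
Vulnerable victim enhancement: +14 months
Adjusted term: 45 months + 26 months + 14 months = 85 months
Cooperation with authorities reduction: 15% of 85 months = 12 months (rounded down)
After reduction: 85 − 12 = 73 months
Cap at 144 months: 73 months is within the cap, no reduction.

Sentence: 73 months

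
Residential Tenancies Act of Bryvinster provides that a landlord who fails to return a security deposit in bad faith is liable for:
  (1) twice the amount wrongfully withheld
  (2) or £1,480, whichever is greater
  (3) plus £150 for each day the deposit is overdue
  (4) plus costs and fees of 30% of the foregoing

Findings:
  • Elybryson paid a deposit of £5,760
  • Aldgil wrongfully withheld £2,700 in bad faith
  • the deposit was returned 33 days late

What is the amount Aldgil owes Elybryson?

Doubled: 2 × £2,700 = £5,400
Minimum £1,480: £5,400 meets the minimum, no increase.
Late-return penalty: 33 × £150 = £4,950
Damages plus late penalty: £5,400 + £4,950 = £10,350
Costs and fees: 30% of £10,350 = £3,105
Total recovery: £10,350 + £3,105 = £13,455

£13,455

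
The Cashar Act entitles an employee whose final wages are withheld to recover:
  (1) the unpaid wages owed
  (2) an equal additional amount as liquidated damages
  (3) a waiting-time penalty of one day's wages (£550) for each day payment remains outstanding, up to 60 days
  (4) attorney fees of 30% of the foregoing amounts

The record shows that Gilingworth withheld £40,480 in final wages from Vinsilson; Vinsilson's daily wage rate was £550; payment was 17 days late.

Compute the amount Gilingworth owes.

£117,403

Liquidated damages (equal amount): £40,480
Penalty days: min(17, 60) = 17
Waiting-time penalty: 17 × £550 = £9,350
Subtotal: £40,480 + £40,480 + £9,350 = £90,310
Attorney fees: 30% of £90,310 = £27,093
Total award: £90,310 + £27,093 = £117,403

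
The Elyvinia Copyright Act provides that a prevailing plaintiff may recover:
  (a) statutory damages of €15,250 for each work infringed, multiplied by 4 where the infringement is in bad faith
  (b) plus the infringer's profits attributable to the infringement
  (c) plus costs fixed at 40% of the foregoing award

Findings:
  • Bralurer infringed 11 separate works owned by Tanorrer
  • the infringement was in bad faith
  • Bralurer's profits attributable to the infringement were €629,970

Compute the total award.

Statutory damages: 11 × €15,250 = €167,750
Multiplied by 4: 4 × €167,750 = €671,000
Combined award: €671,000 + €629,970 = €1,300,970
Costs: 40% of €1,300,970 = €520,388
Award plus costs: €1,300,970 + €520,388 = €1,821,358

€1,821,358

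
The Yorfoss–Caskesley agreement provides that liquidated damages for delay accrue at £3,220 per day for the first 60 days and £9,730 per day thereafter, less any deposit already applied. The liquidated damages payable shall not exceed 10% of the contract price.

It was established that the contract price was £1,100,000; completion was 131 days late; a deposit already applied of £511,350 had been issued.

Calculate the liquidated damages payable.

First 60 days: 60 × £3,220 = £193,200
Remaining days: (131 − 60) × £9,730 = £690,830
Accrued per-day damages: £193,200 + £690,830 = £884,030
Less deposit already applied: £884,030 − £511,350 = £372,680
Cap: 10% of £1,100,000 = £110,000
Cap at £110,000: £372,680 exceeds the cap → £110,000

£110,000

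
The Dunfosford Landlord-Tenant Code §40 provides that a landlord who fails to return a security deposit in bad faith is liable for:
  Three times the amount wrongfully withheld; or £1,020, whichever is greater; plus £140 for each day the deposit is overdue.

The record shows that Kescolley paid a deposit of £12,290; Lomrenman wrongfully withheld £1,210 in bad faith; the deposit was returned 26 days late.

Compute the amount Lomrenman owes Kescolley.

Trebled: 3 × £1,210 = £3,630
Minimum £1,020: £3,630 meets the minimum, no increase.
Late-return penalty: 26 × £140 = £3,640
Damages plus late penalty: £3,630 + £3,640 = £7,270

£7,270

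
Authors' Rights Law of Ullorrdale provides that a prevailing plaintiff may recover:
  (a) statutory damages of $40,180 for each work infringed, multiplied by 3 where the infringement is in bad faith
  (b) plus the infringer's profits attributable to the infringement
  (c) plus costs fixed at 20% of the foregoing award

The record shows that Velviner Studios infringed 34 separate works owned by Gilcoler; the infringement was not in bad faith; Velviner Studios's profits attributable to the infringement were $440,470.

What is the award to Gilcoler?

$2,167,908

Statutory damages: 34 × $40,180 = $1,366,120
Infringement not in bad faith: no ×3 enhancement.
Combined award: $1,366,120 + $440,470 = $1,806,590
Costs: 20% of $1,806,590 = $361,318
Award plus costs: $1,806,590 + $361,318 = $2,167,908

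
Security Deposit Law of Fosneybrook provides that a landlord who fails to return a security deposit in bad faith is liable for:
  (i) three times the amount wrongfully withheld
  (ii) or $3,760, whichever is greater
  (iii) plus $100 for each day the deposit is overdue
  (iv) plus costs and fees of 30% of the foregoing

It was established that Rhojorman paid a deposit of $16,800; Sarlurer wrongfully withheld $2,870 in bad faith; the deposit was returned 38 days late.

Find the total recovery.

Trebled: 3 × $2,870 = $8,610
Minimum $3,760: $8,610 meets the minimum, no increase.
Late-return penalty: 38 × $100 = $3,800
Damages plus late penalty: $8,610 + $3,800 = $12,410
Costs and fees: 30% of $12,410 = $3,723
Total recovery: $12,410 + $3,723 = $16,133

Recovery: $16,133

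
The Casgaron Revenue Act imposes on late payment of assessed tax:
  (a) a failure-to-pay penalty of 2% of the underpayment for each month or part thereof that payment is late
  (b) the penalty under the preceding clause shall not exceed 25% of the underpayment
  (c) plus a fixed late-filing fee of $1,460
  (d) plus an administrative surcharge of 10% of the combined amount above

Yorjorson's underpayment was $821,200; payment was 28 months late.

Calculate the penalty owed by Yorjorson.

Penalty: $227,436

Accrued rate: 2% × 28 = 56%, capped at 25% → 25%
Failure-to-pay penalty: 25% of $821,200 = $205,300
Penalty before surcharge: $205,300 + $1,460 = $206,760
Administrative surcharge: 10% of $206,760 = $20,676
Total penalty: $206,760 + $20,676 = $227,436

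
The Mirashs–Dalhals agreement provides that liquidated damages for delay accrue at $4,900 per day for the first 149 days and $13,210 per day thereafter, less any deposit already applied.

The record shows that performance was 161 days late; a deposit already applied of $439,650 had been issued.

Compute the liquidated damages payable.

First 149 days: 149 × $4,900 = $730,100
Remaining days: (161 − 149) × $13,210 = $158,520
Accrued per-day damages: $730,100 + $158,520 = $888,620
Less deposit already applied: $888,620 − $439,650 = $448,970

$448,970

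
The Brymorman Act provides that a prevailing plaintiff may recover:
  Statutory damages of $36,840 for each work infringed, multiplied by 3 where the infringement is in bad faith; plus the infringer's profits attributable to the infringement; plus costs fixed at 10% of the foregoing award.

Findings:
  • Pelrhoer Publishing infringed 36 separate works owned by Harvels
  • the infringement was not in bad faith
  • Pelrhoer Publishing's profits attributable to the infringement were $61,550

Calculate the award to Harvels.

Award: $1,526,569

Statutory damages: 36 × $36,840 = $1,326,240
Infringement not in bad faith: no ×3 enhancement.
Combined award: $1,326,240 + $61,550 = $1,387,790
Costs: 10% of $1,387,790 = $138,779
Award plus costs: $1,387,790 + $138,779 = $1,526,569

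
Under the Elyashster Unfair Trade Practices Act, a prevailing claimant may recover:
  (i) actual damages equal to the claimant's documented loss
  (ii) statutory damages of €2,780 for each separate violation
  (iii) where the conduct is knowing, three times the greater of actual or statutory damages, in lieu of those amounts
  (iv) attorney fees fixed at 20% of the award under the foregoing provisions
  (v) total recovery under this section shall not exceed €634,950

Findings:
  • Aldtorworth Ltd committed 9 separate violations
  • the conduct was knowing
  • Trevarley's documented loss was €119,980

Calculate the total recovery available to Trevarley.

Statutory damages: 9 × €2,780 = €25,020
Greater of actual damages (€119,980) or statutory damages (€25,020): €119,980
Trebled: 3 × €119,980 = €359,940
Attorney fees: 20% of €359,940 = €71,988
Total before cap: €359,940 + €71,988 = €431,928
Cap at €634,950: €431,928 is within the cap, no reduction.

€431,928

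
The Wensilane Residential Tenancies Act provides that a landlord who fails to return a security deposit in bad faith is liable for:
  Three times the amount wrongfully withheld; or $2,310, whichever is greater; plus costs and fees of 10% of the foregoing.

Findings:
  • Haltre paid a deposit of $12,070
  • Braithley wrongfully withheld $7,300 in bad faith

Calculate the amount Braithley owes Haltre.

Recovery: $24,090

Trebled: 3 × $7,300 = $21,900
Minimum $2,310: $21,900 meets the minimum, no increase.
Costs and fees: 10% of $21,900 = $2,190
Total recovery: $21,900 + $2,190 = $24,090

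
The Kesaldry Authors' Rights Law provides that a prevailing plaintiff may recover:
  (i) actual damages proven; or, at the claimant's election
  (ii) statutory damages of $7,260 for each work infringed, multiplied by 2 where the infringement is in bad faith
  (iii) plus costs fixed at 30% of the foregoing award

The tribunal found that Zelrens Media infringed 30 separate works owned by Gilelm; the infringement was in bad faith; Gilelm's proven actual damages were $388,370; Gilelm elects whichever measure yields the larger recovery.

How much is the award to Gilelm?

Statutory damages: 30 × $7,260 = $217,800
Doubled: 2 × $217,800 = $435,600
Greater of actual damages ($388,370) or enhanced statutory damages ($435,600): $435,600
Costs: 30% of $435,600 = $130,680
Award plus costs: $435,600 + $130,680 = $566,280

$566,280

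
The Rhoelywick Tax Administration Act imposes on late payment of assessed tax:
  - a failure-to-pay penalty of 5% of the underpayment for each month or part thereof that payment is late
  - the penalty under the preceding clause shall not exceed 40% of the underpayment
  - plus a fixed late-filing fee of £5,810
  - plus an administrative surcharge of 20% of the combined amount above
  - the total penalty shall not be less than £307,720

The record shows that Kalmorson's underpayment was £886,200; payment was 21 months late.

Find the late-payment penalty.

Penalty: £432,348

Accrued rate: 5% × 21 = 105%, capped at 40% → 40%
Failure-to-pay penalty: 40% of £886,200 = £354,480
Penalty before surcharge: £354,480 + £5,810 = £360,290
Administrative surcharge: 20% of £360,290 = £72,058
Total penalty: £360,290 + £72,058 = £432,348
Minimum £307,720: £432,348 meets the minimum, no increase.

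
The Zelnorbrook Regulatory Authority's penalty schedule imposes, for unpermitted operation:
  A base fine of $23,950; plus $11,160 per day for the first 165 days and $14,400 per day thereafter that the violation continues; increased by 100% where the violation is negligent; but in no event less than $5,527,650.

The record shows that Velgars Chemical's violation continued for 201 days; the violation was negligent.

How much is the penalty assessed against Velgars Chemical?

First 165 days: 165 × $11,160 = $1,841,400
Remaining days: (201 − 165) × $14,400 = $518,400
Per-day component: $1,841,400 + $518,400 = $2,359,800
Base plus per-day: $23,950 + $2,359,800 = $2,383,750
Enhancement: 100% of $2,383,750 = $2,383,750
Enhanced fine: $2,383,750 + $2,383,750 = $4,767,500
Minimum $5,527,650: $4,767,500 is below the minimum → $5,527,650

$5,527,650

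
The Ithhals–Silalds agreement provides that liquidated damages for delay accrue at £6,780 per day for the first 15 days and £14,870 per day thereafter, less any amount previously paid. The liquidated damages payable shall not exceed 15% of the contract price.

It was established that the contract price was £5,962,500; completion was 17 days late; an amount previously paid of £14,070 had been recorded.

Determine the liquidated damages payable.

£117,370

First 15 days: 15 × £6,780 = £101,700
Remaining days: (17 − 15) × £14,870 = £29,740
Accrued per-day damages: £101,700 + £29,740 = £131,440
Less amount previously paid: £131,440 − £14,070 = £117,370
Cap: 15% of £5,962,500 = £894,375
Cap at £894,375: £117,370 is within the cap, no reduction.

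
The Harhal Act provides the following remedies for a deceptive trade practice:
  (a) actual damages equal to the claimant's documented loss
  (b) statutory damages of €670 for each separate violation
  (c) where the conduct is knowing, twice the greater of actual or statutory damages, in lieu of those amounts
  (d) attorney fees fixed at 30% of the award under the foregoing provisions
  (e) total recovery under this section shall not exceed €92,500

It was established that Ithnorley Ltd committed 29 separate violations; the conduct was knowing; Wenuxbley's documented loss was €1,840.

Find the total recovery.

Statutory damages: 29 × €670 = €19,430
Greater of actual damages (€1,840) or statutory damages (€19,430): €19,430
Doubled: 2 × €19,430 = €38,860
Attorney fees: 30% of €38,860 = €11,658
Total before cap: €38,860 + €11,658 = €50,518
Cap at €92,500: €50,518 is within the cap, no reduction.

€50,518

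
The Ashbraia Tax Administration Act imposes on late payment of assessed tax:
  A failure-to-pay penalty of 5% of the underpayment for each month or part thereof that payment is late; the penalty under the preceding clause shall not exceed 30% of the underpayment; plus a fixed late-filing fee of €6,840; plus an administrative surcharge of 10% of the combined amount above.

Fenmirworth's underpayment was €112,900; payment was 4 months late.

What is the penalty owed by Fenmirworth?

Accrued rate: 5% × 4 = 20%, capped at 30% → 20%
Failure-to-pay penalty: 20% of €112,900 = €22,580
Penalty before surcharge: €22,580 + €6,840 = €29,420
Administrative surcharge: 10% of €29,420 = €2,942
Total penalty: €29,420 + €2,942 = €32,362

€32,362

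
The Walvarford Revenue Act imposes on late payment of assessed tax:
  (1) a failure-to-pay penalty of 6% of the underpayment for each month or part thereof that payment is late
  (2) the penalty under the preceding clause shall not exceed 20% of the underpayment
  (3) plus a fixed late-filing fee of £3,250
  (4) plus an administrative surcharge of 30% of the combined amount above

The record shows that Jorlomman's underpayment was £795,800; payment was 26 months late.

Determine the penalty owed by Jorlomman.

Penalty: £211,133

Accrued rate: 6% × 26 = 156%, capped at 20% → 20%
Failure-to-pay penalty: 20% of £795,800 = £159,160
Penalty before surcharge: £159,160 + £3,250 = £162,410
Administrative surcharge: 30% of £162,410 = £48,723
Total penalty: £162,410 + £48,723 = £211,133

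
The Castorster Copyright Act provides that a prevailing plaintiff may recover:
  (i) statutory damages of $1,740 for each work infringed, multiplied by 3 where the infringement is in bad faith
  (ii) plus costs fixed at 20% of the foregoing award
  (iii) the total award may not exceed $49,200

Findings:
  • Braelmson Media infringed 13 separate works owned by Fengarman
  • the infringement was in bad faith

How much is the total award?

Statutory damages: 13 × $1,740 = $22,620
Trebled: 3 × $22,620 = $67,860
Costs: 20% of $67,860 = $13,572
Award plus costs: $67,860 + $13,572 = $81,432
Cap at $49,200: $81,432 exceeds the cap → $49,200

$49,200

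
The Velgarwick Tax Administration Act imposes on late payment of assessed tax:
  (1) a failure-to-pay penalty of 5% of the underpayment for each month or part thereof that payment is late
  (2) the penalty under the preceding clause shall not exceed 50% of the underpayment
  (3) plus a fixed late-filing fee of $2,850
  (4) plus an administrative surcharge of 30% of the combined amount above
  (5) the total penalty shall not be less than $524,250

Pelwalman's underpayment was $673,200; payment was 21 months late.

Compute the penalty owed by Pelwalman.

$524,250

Accrued rate: 5% × 21 = 105%, capped at 50% → 50%
Failure-to-pay penalty: 50% of $673,200 = $336,600
Penalty before surcharge: $336,600 + $2,850 = $339,450
Administrative surcharge: 30% of $339,450 = $101,835
Total penalty: $339,450 + $101,835 = $441,285
Minimum $524,250: $441,285 is below the minimum → $524,250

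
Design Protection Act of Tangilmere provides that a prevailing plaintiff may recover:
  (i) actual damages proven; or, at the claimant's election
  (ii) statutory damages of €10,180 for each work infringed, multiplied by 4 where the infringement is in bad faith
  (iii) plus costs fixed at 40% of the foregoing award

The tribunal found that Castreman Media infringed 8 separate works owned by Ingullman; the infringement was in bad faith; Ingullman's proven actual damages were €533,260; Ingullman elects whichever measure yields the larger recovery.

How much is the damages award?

Statutory damages: 8 × €10,180 = €81,440
Multiplied by 4: 4 × €81,440 = €325,760
Greater of actual damages (€533,260) or enhanced statutory damages (€325,760): €533,260
Costs: 40% of €533,260 = €213,304
Award plus costs: €533,260 + €213,304 = €746,564

€746,564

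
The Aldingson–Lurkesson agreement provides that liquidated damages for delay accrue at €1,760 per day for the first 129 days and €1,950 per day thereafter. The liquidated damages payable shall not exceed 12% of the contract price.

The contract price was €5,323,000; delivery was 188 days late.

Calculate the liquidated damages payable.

€342,090

First 129 days: 129 × €1,760 = €227,040
Remaining days: (188 − 129) × €1,950 = €115,050
Accrued per-day damages: €227,040 + €115,050 = €342,090
Cap: 12% of €5,323,000 = €638,760
Cap at €638,760: €342,090 is within the cap, no reduction.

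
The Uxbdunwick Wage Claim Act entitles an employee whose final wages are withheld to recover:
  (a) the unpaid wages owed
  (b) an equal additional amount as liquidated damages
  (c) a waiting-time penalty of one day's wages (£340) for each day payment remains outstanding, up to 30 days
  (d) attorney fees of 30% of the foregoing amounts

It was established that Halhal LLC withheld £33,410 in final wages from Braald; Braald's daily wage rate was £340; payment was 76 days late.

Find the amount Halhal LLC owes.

£100,126

Liquidated damages (equal amount): £33,410
Penalty days: min(76, 30) = 30
Waiting-time penalty: 30 × £340 = £10,200
Subtotal: £33,410 + £33,410 + £10,200 = £77,020
Attorney fees: 30% of £77,020 = £23,106
Total award: £77,020 + £23,106 = £100,126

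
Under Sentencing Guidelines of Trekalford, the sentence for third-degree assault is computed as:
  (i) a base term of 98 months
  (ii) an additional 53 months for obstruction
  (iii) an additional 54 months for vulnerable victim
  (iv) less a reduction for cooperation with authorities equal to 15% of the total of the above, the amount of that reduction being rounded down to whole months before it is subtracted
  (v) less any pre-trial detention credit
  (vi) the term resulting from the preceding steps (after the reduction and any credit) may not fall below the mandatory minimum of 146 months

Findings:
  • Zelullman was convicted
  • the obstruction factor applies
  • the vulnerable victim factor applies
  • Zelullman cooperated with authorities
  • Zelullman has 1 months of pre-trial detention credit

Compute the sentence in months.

Obstruction enhancement: +53 months
Vulnerable victim enhancement: +54 months
Adjusted term: 98 months + 53 months + 54 months = 205 months
Cooperation with authorities reduction: 15% of 205 months = 30 months (rounded down)
After reduction: 205 − 30 = 175 months
Less pre-trial detention credit: 175 months − 1 months = 174 months
Minimum 146 months: 174 months meets the minimum, no increase.

174 months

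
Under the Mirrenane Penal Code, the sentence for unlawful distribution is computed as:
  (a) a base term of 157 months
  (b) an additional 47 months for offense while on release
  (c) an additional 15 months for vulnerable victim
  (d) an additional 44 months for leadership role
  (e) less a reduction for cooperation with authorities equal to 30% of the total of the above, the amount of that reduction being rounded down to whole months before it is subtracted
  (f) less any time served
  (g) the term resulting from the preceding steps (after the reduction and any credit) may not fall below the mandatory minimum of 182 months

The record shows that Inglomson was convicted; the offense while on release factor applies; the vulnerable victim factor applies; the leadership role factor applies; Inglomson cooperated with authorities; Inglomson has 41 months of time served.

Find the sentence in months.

182 months

Offense while on release enhancement: +47 months
Vulnerable victim enhancement: +15 months
Leadership role enhancement: +44 months
Adjusted term: 157 months + 47 months + 15 months + 44 months = 263 months
Cooperation with authorities reduction: 30% of 263 months = 78 months (rounded down)
After reduction: 263 − 78 = 185 months
Less time served: 185 months − 41 months = 144 months
Minimum 182 months: 144 months is below the minimum → 182 months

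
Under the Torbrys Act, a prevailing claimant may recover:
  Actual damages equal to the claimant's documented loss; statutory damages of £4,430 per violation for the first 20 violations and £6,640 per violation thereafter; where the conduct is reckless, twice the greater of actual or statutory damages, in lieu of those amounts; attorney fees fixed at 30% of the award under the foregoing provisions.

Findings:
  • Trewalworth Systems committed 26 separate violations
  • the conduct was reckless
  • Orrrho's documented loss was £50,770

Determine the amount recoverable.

First 20 violations: 20 × £4,430 = £88,600
Remaining violations: (26 − 20) × £6,640 = £39,840
Statutory damages: £88,600 + £39,840 = £128,440
Greater of actual damages (£50,770) or statutory damages (£128,440): £128,440
Doubled: 2 × £128,440 = £256,880
Attorney fees: 30% of £256,880 = £77,064
Total recovery: £256,880 + £77,064 = £333,944

£333,944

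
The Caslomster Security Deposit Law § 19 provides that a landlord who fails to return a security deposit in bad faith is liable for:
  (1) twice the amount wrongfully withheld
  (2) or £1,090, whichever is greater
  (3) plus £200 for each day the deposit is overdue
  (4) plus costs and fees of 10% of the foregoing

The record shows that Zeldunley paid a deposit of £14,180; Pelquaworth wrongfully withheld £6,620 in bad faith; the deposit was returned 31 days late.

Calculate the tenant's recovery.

Doubled: 2 × £6,620 = £13,240
Minimum £1,090: £13,240 meets the minimum, no increase.
Late-return penalty: 31 × £200 = £6,200
Damages plus late penalty: £13,240 + £6,200 = £19,440
Costs and fees: 10% of £19,440 = £1,944
Total recovery: £19,440 + £1,944 = £21,384

£21,384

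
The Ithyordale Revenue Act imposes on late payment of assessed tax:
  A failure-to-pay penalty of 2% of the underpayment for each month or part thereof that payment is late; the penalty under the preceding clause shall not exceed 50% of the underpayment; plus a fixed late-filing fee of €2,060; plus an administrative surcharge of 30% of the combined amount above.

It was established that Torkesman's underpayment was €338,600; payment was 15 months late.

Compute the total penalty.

Accrued rate: 2% × 15 = 30%, capped at 50% → 30%
Failure-to-pay penalty: 30% of €338,600 = €101,580
Penalty before surcharge: €101,580 + €2,060 = €103,640
Administrative surcharge: 30% of €103,640 = €31,092
Total penalty: €103,640 + €31,092 = €134,732

€134,732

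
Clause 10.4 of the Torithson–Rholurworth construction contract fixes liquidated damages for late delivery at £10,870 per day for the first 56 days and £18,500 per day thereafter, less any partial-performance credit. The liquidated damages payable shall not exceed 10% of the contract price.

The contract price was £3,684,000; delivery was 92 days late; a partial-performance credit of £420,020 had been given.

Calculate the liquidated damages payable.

£368,400

First 56 days: 56 × £10,870 = £608,720
Remaining days: (92 − 56) × £18,500 = £666,000
Accrued per-day damages: £608,720 + £666,000 = £1,274,720
Less partial-performance credit: £1,274,720 − £420,020 = £854,700
Cap: 10% of £3,684,000 = £368,400
Cap at £368,400: £854,700 exceeds the cap → £368,400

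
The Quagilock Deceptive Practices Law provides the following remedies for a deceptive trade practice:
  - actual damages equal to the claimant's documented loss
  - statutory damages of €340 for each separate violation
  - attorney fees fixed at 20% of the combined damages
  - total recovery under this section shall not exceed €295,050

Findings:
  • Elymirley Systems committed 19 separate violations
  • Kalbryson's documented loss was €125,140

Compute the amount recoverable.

Statutory damages: 19 × €340 = €6,460
Combined damages: €125,140 + €6,460 = €131,600
Attorney fees: 20% of €131,600 = €26,320
Total before cap: €131,600 + €26,320 = €157,920
Cap at €295,050: €157,920 is within the cap, no reduction.

€157,920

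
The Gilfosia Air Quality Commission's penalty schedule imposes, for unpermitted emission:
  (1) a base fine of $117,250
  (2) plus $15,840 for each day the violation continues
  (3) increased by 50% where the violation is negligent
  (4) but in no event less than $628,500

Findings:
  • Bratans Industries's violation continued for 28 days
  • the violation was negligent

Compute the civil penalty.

Per-day component: 28 × $15,840 = $443,520
Base plus per-day: $117,250 + $443,520 = $560,770
Enhancement: 50% of $560,770 = $280,385
Enhanced fine: $560,770 + $280,385 = $841,155
Minimum $628,500: $841,155 meets the minimum, no increase.

$841,155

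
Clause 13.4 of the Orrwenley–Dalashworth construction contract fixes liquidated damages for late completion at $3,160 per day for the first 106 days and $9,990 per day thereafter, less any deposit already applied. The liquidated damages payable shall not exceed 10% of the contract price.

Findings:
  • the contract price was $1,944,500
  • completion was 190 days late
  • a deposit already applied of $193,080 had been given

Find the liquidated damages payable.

First 106 days: 106 × $3,160 = $334,960
Remaining days: (190 − 106) × $9,990 = $839,160
Accrued per-day damages: $334,960 + $839,160 = $1,174,120
Less deposit already applied: $1,174,120 − $193,080 = $981,040
Cap: 10% of $1,944,500 = $194,450
Cap at $194,450: $981,040 exceeds the cap → $194,450

$194,450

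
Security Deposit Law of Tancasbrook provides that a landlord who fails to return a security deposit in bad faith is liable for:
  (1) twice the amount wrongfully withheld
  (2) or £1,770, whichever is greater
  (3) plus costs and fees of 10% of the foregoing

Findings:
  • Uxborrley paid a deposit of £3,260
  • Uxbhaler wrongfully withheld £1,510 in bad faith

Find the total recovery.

£3,322

Doubled: 2 × £1,510 = £3,020
Minimum £1,770: £3,020 meets the minimum, no increase.
Costs and fees: 10% of £3,020 = £302
Total recovery: £3,020 + £302 = £3,322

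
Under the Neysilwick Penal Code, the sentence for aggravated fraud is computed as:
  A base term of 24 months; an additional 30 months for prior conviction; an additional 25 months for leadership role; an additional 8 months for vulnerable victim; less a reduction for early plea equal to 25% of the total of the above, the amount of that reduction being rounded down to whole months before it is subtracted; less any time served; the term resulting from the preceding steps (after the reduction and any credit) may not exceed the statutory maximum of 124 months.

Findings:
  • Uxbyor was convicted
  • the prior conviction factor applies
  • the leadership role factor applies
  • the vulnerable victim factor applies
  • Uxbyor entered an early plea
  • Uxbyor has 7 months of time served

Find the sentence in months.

Prior conviction enhancement: +30 months
Leadership role enhancement: +25 months
Vulnerable victim enhancement: +8 months
Adjusted term: 24 months + 30 months + 25 months + 8 months = 87 months
Early plea reduction: 25% of 87 months = 21 months (rounded down)
After reduction: 87 − 21 = 66 months
Less time served: 66 months − 7 months = 59 months
Cap at 124 months: 59 months is within the cap, no reduction.

59 months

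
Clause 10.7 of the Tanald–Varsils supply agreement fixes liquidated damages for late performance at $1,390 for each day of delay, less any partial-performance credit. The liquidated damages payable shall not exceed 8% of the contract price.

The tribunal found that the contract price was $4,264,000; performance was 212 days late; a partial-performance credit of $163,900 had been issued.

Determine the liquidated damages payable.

$130,780

Per-day damages: 212 × $1,390 = $294,680
Less partial-performance credit: $294,680 − $163,900 = $130,780
Cap: 8% of $4,264,000 = $341,120
Cap at $341,120: $130,780 is within the cap, no reduction.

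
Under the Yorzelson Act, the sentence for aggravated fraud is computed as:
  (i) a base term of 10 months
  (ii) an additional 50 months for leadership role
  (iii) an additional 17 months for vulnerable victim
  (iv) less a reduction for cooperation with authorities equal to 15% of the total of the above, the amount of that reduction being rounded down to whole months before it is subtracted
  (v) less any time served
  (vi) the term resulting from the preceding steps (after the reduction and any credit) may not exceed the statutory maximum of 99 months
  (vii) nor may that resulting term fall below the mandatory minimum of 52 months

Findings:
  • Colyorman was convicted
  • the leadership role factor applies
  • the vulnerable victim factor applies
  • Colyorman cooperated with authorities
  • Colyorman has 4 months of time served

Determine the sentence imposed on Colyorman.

Sentence: 62 months

Leadership role enhancement: +50 months
Vulnerable victim enhancement: +17 months
Adjusted term: 10 months + 50 months + 17 months = 77 months
Cooperation with authorities reduction: 15% of 77 months = 11 months (rounded down)
After reduction: 77 − 11 = 66 months
Less time served: 66 months − 4 months = 62 months
Cap at 99 months: 62 months is within the cap, no reduction.
Minimum 52 months: 62 months meets the minimum, no increase.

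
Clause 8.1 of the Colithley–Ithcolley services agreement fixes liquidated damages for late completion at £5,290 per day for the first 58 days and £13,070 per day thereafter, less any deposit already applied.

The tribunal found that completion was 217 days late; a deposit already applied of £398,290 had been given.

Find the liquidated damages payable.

£1,986,660

First 58 days: 58 × £5,290 = £306,820
Remaining days: (217 − 58) × £13,070 = £2,078,130
Accrued per-day damages: £306,820 + £2,078,130 = £2,384,950
Less deposit already applied: £2,384,950 − £398,290 = £1,986,660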